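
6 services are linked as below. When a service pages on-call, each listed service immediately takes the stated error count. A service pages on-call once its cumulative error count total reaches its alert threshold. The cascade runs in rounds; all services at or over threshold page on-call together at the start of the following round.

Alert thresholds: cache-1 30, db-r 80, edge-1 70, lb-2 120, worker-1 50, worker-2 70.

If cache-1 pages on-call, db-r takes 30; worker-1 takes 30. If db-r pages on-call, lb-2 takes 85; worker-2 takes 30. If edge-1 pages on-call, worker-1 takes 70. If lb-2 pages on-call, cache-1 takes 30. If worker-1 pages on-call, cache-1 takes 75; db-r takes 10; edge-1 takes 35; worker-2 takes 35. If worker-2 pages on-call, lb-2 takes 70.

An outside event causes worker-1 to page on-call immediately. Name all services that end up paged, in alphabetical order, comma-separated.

Round 1 — worker-1 pages on-call (initial).
  cache-1: +75 → 75 ≥ 30
  db-r: +10 → 10 < 80
  edge-1: +35 → 35 < 70
  worker-2: +35 → 35 < 70
Round 2 — cache-1 pages on-call.
  db-r: +30 → 40 < 80
No further pages.

cache-1, worker-1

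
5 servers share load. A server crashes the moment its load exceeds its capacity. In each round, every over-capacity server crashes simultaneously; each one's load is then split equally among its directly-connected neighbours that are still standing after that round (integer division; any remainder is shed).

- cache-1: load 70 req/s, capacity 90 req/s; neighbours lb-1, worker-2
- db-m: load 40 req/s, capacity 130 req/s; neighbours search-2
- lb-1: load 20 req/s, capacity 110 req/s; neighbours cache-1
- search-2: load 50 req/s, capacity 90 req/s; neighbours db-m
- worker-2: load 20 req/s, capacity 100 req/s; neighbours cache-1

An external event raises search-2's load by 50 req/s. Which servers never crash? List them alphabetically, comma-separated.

Round 1 — search-2 at 100 > 90. search-2 crashes.
  search-2 sheds 100 req/s to db-m: 100 each.
    db-m: 40+100 = 140 > 130
Round 2 — db-m crashes.
  db-m sheds 140 req/s: no online neighbours, lost.
No further crashes.

cache-1, lb-1, worker-2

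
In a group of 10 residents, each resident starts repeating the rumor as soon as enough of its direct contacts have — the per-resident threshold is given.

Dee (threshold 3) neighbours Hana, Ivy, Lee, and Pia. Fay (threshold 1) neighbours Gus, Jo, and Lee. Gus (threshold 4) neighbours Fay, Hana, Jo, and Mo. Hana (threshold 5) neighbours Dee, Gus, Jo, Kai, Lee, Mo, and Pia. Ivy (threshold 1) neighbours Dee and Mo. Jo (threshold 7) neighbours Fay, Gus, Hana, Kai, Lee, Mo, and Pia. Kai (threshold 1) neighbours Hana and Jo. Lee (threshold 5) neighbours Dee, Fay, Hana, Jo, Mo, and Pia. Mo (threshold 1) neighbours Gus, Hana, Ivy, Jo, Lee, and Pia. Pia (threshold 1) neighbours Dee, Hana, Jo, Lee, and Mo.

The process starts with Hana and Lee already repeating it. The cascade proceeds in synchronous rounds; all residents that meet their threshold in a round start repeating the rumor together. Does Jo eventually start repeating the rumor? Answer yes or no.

Round 1 — Hana, Lee start repeating the rumor (initial).
Round 2 — checking thresholds:
  Dee: 2 of 4 neighbours < 3, below threshold.
  Fay: 1 of 3 neighbours ≥ 1, starts repeating the rumor.
  Gus: 1 of 4 neighbours < 4, below threshold.
  Jo: 2 of 7 neighbours < 7, below threshold.
  Kai: 1 of 2 neighbours ≥ 1, starts repeating the rumor.
  Mo: 2 of 6 neighbours ≥ 1, starts repeating the rumor.
  Pia: 2 of 5 neighbours ≥ 1, starts repeating the rumor.
Round 3 — checking thresholds:
  Dee: 3 of 4 neighbours ≥ 3, starts repeating the rumor.
  Gus: 3 of 4 neighbours < 4, below threshold.
  Ivy: 1 of 2 neighbours ≥ 1, starts repeating the rumor.
  Jo: 6 of 7 neighbours < 7, below threshold.
Round 4 — no new spreads; cascade stops.

no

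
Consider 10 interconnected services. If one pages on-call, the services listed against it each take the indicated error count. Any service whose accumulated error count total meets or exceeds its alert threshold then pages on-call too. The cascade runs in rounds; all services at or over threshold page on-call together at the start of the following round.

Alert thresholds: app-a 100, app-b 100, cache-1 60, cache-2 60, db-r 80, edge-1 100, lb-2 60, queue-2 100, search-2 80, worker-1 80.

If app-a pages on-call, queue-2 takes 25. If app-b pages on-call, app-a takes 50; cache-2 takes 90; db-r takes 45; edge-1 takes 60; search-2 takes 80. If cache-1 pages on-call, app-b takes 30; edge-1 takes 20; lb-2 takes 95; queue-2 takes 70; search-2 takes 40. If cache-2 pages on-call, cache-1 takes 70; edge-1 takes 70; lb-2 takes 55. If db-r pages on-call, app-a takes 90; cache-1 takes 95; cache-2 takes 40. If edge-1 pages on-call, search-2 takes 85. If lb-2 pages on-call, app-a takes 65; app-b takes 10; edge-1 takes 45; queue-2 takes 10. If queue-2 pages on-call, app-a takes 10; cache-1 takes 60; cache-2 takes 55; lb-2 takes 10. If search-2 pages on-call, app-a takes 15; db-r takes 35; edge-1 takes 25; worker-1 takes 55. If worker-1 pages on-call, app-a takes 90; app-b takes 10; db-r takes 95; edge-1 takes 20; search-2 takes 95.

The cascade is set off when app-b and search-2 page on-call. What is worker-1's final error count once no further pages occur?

55

Round 1 — app-b, search-2 page on-call (initial).
  app-a: +50+15 → 65 < 100
  cache-2: +90 → 90 ≥ 60
  db-r: +45+35 → 80 ≥ 80
  edge-1: +60+25 → 85 < 100
  worker-1: +55 → 55 < 80
Round 2 — cache-2, db-r page on-call.
  app-a: +90 → 155 ≥ 100
  cache-1: +70+95 → 165 ≥ 60
  edge-1: +70 → 155 ≥ 100
  lb-2: +55 → 55 < 60
Round 3 — app-a, cache-1, edge-1 page on-call.
  lb-2: +95 → 150 ≥ 60
  queue-2: +25+70 → 95 < 100
Round 4 — lb-2 pages on-call.
  queue-2: +10 → 105 ≥ 100
Round 5 — queue-2 pages on-call.
No further pages.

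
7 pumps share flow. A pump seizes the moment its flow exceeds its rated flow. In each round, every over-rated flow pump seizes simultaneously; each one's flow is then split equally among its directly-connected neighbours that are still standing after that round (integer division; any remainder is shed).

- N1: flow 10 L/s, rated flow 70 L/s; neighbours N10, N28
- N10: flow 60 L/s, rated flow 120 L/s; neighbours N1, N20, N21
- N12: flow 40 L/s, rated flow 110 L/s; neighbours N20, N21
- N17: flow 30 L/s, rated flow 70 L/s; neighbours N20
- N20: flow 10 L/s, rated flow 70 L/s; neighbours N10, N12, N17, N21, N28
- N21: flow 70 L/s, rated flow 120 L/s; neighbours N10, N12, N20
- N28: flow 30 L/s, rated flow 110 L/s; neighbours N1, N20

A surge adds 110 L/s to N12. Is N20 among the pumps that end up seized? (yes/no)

yes

Round 1 — N12 at 150 > 110. N12 seizes.
  N12 sheds 150 L/s to N20, N21: 75 each.
    N20: 10+75 = 85 > 70
    N21: 70+75 = 145 > 120
Round 2 — N20, N21 seize.
  N20 sheds 85 L/s to N10, N17, N28: 28 each (1 lost).
    N10: 60+28 = 88 ≤ 120
    N17: 30+28 = 58 ≤ 70
    N28: 30+28 = 58 ≤ 110
  N21 sheds 145 L/s to N10: 145 each.
    N10: 88+145 = 233 > 120
Round 3 — N10 seizes.
  N10 sheds 233 L/s to N1: 233 each.
    N1: 10+233 = 243 > 70
Round 4 — N1 seizes.
  N1 sheds 243 L/s to N28: 243 each.
    N28: 58+243 = 301 > 110
Round 5 — N28 seizes.
  N28 sheds 301 L/s: no online neighbours, lost.
No further seizures.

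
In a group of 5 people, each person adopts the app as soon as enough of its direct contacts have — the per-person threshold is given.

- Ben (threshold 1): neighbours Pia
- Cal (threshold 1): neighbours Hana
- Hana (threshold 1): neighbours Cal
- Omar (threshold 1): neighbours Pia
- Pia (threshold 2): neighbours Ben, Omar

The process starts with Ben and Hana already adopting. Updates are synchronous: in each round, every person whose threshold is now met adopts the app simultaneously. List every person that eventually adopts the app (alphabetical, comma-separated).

Ben, Cal, Hana

Round 1 — Ben, Hana adopt the app (initial).
Round 2 — checking thresholds:
  Cal: 1 of 1 neighbours ≥ 1, adopts the app.
  Pia: 1 of 2 neighbours < 2, holds.
Round 3 — no new adoptions; cascade stops.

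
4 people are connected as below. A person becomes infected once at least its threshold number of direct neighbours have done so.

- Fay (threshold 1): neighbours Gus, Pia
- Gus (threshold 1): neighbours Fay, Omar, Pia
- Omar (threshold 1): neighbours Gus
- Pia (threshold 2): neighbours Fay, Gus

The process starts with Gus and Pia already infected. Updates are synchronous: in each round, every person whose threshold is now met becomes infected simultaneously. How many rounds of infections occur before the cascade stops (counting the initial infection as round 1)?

2

Round 1 — Gus, Pia become infected (initial).
Round 2 — checking thresholds:
  Fay: 2 of 2 neighbours ≥ 1, becomes infected.
  Omar: 1 of 1 neighbours ≥ 1, becomes infected.
Round 3 — no new infections; cascade stops.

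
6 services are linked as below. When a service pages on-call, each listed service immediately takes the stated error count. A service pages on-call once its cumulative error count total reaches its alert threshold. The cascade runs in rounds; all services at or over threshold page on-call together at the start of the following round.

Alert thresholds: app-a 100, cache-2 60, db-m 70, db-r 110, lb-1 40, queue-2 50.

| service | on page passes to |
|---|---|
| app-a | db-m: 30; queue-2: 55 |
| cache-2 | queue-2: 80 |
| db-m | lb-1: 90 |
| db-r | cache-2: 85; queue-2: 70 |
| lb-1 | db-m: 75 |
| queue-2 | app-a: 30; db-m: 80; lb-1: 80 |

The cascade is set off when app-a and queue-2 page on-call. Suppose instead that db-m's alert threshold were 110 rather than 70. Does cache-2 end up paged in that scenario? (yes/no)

With db-m's alert threshold at 110:
Round 1 — app-a, queue-2 page on-call (initial).
  db-m: +30+80 → 110 ≥ 110
  lb-1: +80 → 80 ≥ 40
Round 2 — db-m, lb-1 page on-call.
No further pages.

no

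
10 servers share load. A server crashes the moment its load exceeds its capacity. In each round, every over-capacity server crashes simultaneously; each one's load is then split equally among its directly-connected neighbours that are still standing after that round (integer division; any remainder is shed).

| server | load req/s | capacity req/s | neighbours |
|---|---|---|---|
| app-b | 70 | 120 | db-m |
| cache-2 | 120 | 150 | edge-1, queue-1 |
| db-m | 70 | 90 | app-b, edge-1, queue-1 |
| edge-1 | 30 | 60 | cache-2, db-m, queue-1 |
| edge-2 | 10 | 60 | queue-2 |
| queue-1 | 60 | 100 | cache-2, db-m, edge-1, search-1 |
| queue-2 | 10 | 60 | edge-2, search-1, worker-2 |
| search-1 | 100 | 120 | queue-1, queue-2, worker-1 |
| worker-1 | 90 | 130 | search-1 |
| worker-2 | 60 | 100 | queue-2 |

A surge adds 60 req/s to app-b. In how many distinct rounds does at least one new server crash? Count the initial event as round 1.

Round 1 — app-b at 130 > 120. app-b crashes.
  app-b sheds 130 req/s to db-m: 130 each.
    db-m: 70+130 = 200 > 90
Round 2 — db-m crashes.
  db-m sheds 200 req/s to edge-1, queue-1: 100 each.
    edge-1: 30+100 = 130 > 60
    queue-1: 60+100 = 160 > 100
Round 3 — edge-1, queue-1 crash.
  edge-1 sheds 130 req/s to cache-2: 130 each.
    cache-2: 120+130 = 250 > 150
  queue-1 sheds 160 req/s to cache-2, search-1: 80 each.
    cache-2: 250+80 = 330 > 150
    search-1: 100+80 = 180 > 120
Round 4 — cache-2, search-1 crash.
  cache-2 sheds 330 req/s: no online neighbours, lost.
  search-1 sheds 180 req/s to queue-2, worker-1: 90 each.
    queue-2: 10+90 = 100 > 60
    worker-1: 90+90 = 180 > 130
Round 5 — queue-2, worker-1 crash.
  queue-2 sheds 100 req/s to edge-2, worker-2: 50 each.
    edge-2: 10+50 = 60 ≤ 60
    worker-2: 60+50 = 110 > 100
  worker-1 sheds 180 req/s: no online neighbours, lost.
Round 6 — worker-2 crashes.
  worker-2 sheds 110 req/s: no online neighbours, lost.
No further crashes.

6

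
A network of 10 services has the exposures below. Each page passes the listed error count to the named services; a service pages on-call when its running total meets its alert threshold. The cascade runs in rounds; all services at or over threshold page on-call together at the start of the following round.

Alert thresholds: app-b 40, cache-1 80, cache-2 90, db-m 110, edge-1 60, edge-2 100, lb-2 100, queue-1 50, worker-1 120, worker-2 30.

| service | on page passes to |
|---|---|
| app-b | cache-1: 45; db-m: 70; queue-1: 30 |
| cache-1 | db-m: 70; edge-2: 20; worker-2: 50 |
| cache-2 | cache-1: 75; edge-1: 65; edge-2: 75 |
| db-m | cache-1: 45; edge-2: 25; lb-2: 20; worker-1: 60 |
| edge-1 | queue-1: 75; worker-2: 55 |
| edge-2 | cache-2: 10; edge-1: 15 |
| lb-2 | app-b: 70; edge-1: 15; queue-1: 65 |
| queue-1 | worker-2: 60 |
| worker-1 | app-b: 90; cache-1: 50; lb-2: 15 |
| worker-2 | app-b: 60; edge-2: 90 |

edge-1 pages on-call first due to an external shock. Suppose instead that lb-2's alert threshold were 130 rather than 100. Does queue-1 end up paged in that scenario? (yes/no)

With lb-2's alert threshold at 130:
Round 1 — edge-1 pages on-call (initial).
  queue-1: +75 → 75 ≥ 50
  worker-2: +55 → 55 ≥ 30
Round 2 — queue-1, worker-2 page on-call.
  app-b: +60 → 60 ≥ 40
  edge-2: +90 → 90 < 100
Round 3 — app-b pages on-call.
  cache-1: +45 → 45 < 80
  db-m: +70 → 70 < 110
No further pages.

yes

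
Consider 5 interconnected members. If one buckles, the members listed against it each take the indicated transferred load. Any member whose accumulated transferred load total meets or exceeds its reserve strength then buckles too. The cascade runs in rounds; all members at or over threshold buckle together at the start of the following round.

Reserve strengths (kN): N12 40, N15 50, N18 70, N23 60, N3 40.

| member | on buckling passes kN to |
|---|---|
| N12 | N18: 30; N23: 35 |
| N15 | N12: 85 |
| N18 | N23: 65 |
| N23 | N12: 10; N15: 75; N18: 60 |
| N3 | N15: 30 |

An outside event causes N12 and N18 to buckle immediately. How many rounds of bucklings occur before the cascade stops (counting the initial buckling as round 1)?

Round 1 — N12, N18 buckle (initial).
  N23: +35+65 → 100 ≥ 60
Round 2 — N23 buckles.
  N15: +75 → 75 ≥ 50
Round 3 — N15 buckles.
No further bucklings.

3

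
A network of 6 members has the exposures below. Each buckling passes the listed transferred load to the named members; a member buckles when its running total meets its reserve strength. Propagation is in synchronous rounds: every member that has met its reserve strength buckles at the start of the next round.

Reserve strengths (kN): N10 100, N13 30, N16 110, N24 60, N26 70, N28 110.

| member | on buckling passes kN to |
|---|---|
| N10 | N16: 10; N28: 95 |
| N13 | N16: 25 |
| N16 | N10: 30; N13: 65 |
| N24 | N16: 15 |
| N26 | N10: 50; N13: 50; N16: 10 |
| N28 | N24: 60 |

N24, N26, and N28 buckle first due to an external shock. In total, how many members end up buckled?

4

Round 1 — N24, N26, N28 buckle (initial).
  N10: +50 → 50 < 100
  N13: +50 → 50 ≥ 30
  N16: +15+10 → 25 < 110
Round 2 — N13 buckles.
  N16: +25 → 50 < 110
No further bucklings.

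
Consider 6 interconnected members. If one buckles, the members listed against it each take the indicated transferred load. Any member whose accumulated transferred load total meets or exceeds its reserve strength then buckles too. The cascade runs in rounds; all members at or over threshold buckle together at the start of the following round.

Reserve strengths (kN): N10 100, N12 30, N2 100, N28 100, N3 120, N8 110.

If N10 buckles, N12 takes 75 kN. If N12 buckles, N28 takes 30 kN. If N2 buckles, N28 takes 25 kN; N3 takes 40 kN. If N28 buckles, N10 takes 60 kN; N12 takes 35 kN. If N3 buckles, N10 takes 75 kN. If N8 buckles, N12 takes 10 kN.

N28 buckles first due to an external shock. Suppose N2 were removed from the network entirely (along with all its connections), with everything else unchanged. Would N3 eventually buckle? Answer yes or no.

With N2 removed:
Round 1 — N28 buckles (initial).
  N10: +60 → 60 < 100
  N12: +35 → 35 ≥ 30
Round 2 — N12 buckles.
No further bucklings.

no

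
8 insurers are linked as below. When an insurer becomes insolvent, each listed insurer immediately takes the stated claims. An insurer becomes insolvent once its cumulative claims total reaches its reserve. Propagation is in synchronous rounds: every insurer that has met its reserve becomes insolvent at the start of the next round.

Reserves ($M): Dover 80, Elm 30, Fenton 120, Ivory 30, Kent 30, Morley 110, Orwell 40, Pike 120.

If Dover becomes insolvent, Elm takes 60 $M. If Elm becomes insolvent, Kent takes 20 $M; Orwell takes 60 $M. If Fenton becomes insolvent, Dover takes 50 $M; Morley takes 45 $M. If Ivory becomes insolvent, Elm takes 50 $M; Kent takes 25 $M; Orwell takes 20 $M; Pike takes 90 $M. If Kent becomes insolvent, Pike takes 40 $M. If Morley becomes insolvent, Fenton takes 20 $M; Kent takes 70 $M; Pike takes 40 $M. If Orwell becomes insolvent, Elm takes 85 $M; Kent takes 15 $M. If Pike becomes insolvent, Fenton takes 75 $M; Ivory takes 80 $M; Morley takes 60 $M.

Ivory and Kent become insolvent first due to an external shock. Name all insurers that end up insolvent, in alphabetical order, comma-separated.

Elm, Ivory, Kent, Orwell, Pike

Round 1 — Ivory, Kent become insolvent (initial).
  Elm: +50 → 50 ≥ 30
  Orwell: +20 → 20 < 40
  Pike: +90+40 → 130 ≥ 120
Round 2 — Elm, Pike become insolvent.
  Fenton: +75 → 75 < 120
  Morley: +60 → 60 < 110
  Orwell: +60 → 80 ≥ 40
Round 3 — Orwell becomes insolvent.
No further insolvencies.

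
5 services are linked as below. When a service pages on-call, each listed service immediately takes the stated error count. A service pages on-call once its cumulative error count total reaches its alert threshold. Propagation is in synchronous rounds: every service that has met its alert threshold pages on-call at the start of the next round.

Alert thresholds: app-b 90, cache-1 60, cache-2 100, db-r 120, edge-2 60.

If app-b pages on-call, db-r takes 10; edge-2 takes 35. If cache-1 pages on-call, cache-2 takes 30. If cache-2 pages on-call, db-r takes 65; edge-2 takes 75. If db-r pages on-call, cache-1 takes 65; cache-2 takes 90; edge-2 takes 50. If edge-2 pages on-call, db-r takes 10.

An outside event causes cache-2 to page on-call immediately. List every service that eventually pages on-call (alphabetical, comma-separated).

Round 1 — cache-2 pages on-call (initial).
  db-r: +65 → 65 < 120
  edge-2: +75 → 75 ≥ 60
Round 2 — edge-2 pages on-call.
  db-r: +10 → 75 < 120
No further pages.

cache-2, edge-2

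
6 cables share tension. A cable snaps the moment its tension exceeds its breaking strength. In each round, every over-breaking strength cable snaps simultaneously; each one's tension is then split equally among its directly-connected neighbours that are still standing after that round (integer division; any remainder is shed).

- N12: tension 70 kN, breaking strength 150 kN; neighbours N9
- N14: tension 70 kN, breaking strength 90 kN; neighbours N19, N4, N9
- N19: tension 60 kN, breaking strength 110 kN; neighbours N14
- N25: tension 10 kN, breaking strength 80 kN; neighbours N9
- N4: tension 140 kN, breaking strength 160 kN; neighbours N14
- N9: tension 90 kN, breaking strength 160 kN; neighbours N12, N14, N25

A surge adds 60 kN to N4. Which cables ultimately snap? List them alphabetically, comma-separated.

Round 1 — N4 at 200 > 160. N4 snaps.
  N4 sheds 200 kN to N14: 200 each.
    N14: 70+200 = 270 > 90
Round 2 — N14 snaps.
  N14 sheds 270 kN to N19, N9: 135 each.
    N19: 60+135 = 195 > 110
    N9: 90+135 = 225 > 160
Round 3 — N19, N9 snap.
  N19 sheds 195 kN: no online neighbours, lost.
  N9 sheds 225 kN to N12, N25: 112 each (1 lost).
    N12: 70+112 = 182 > 150
    N25: 10+112 = 122 > 80
Round 4 — N12, N25 snap.
  N12 sheds 182 kN: no online neighbours, lost.
  N25 sheds 122 kN: no online neighbours, lost.
No further breaks.

N12, N14, N19, N25, N4, N9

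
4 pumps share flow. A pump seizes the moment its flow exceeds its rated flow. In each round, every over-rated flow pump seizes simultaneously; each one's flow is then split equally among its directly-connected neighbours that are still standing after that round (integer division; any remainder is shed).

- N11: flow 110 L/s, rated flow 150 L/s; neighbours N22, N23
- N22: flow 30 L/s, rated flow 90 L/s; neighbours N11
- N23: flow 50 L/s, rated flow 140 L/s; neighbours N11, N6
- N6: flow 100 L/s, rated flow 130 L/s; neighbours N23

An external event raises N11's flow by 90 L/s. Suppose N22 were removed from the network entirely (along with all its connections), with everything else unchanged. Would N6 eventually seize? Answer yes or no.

yes

With N22 removed:
Round 1 — N11 at 200 > 150. N11 seizes.
  N11 sheds 200 L/s to N23: 200 each.
    N23: 50+200 = 250 > 140
Round 2 — N23 seizes.
  N23 sheds 250 L/s to N6: 250 each.
    N6: 100+250 = 350 > 130
Round 3 — N6 seizes.
  N6 sheds 350 L/s: no online neighbours, lost.
No further seizures.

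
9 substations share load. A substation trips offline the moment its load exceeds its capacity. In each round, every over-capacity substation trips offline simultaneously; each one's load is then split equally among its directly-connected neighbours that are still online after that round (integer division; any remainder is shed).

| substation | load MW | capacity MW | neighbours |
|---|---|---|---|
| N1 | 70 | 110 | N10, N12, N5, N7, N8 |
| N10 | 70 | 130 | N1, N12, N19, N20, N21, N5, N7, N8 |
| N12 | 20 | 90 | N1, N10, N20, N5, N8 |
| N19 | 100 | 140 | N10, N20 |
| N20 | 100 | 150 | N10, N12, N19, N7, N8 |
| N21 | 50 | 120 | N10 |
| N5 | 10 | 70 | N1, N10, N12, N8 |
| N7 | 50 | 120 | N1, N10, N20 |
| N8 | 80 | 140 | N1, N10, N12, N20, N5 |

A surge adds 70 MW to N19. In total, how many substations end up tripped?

8

Round 1 — N19 at 170 > 140. N19 trips offline.
  N19 sheds 170 MW to N10, N20: 85 each.
    N10: 70+85 = 155 > 130
    N20: 100+85 = 185 > 150
Round 2 — N10, N20 trip offline.
  N10 sheds 155 MW to N1, N12, N21, N5, N7, N8: 25 each (5 lost).
    N1: 70+25 = 95 ≤ 110
    N12: 20+25 = 45 ≤ 90
    N21: 50+25 = 75 ≤ 120
    N5: 10+25 = 35 ≤ 70
    N7: 50+25 = 75 ≤ 120
    N8: 80+25 = 105 ≤ 140
  N20 sheds 185 MW to N12, N7, N8: 61 each (2 lost).
    N12: 45+61 = 106 > 90
    N7: 75+61 = 136 > 120
    N8: 105+61 = 166 > 140
Round 3 — N12, N7, N8 trip offline.
  N12 sheds 106 MW to N1, N5: 53 each.
    N1: 95+53 = 148 > 110
    N5: 35+53 = 88 > 70
  N7 sheds 136 MW to N1: 136 each.
    N1: 148+136 = 284 > 110
  N8 sheds 166 MW to N1, N5: 83 each.
    N1: 284+83 = 367 > 110
    N5: 88+83 = 171 > 70
Round 4 — N1, N5 trip offline.
  N1 sheds 367 MW: no online neighbours, lost.
  N5 sheds 171 MW: no online neighbours, lost.
No further trips.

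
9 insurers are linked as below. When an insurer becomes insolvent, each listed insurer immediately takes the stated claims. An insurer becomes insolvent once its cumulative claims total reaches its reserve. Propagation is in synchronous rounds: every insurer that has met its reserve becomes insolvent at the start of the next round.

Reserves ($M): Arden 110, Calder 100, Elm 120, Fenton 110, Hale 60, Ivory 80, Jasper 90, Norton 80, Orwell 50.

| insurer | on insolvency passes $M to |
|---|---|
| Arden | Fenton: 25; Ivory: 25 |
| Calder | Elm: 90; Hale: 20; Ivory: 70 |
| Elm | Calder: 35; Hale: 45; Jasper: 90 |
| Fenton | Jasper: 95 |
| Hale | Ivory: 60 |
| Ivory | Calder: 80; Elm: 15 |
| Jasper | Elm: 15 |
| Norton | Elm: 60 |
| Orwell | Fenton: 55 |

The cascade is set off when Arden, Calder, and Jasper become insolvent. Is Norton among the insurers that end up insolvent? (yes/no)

Round 1 — Arden, Calder, Jasper become insolvent (initial).
  Elm: +90+15 → 105 < 120
  Fenton: +25 → 25 < 110
  Hale: +20 → 20 < 60
  Ivory: +25+70 → 95 ≥ 80
Round 2 — Ivory becomes insolvent.
  Elm: +15 → 120 ≥ 120
Round 3 — Elm becomes insolvent.
  Hale: +45 → 65 ≥ 60
Round 4 — Hale becomes insolvent.
No further insolvencies.

no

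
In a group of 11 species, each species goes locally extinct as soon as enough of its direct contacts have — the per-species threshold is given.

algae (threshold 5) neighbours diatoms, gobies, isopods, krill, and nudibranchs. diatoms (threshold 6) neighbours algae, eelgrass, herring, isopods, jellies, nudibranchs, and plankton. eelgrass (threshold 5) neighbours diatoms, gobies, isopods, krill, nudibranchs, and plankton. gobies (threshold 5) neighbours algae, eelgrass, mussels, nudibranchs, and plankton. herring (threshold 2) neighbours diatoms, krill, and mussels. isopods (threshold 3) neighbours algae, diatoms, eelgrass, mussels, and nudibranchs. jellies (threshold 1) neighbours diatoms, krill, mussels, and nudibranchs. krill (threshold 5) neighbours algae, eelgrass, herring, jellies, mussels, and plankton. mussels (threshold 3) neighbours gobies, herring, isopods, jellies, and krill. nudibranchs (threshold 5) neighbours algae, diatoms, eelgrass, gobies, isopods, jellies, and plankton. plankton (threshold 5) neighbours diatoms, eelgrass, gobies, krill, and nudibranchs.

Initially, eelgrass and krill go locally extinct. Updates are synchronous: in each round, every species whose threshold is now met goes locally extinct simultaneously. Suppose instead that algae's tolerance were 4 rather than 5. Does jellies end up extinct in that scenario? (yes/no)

yes

With algae's tolerance at 4:
Round 1 — eelgrass, krill go locally extinct (initial).
Round 2 — checking thresholds:
  algae: 1 of 5 neighbours < 4, below threshold.
  diatoms: 1 of 7 neighbours < 6, below threshold.
  gobies: 1 of 5 neighbours < 5, below threshold.
  herring: 1 of 3 neighbours < 2, below threshold.
  isopods: 1 of 5 neighbours < 3, below threshold.
  jellies: 1 of 4 neighbours ≥ 1, goes locally extinct.
  mussels: 1 of 5 neighbours < 3, below threshold.
  nudibranchs: 1 of 7 neighbours < 5, below threshold.
  plankton: 2 of 5 neighbours < 5, below threshold.
Round 3 — no new extinctions; cascade stops.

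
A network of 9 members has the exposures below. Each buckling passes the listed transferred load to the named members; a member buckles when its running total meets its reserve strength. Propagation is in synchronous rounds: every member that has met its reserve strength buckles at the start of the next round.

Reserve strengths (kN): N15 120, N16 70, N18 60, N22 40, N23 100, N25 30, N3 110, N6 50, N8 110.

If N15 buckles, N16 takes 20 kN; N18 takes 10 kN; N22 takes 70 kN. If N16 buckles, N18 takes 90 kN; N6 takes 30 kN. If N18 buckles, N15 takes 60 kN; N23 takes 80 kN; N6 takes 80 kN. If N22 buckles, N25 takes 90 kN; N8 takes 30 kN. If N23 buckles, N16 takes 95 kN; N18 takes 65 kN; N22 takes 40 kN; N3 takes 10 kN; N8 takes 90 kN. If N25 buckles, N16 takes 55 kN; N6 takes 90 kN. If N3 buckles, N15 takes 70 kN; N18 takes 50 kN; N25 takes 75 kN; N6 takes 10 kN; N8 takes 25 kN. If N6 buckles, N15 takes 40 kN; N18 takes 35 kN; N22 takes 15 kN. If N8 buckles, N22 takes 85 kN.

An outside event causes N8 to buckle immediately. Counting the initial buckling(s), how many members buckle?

Round 1 — N8 buckles (initial).
  N22: +85 → 85 ≥ 40
Round 2 — N22 buckles.
  N25: +90 → 90 ≥ 30
Round 3 — N25 buckles.
  N16: +55 → 55 < 70
  N6: +90 → 90 ≥ 50
Round 4 — N6 buckles.
  N15: +40 → 40 < 120
  N18: +35 → 35 < 60
No further bucklings.

4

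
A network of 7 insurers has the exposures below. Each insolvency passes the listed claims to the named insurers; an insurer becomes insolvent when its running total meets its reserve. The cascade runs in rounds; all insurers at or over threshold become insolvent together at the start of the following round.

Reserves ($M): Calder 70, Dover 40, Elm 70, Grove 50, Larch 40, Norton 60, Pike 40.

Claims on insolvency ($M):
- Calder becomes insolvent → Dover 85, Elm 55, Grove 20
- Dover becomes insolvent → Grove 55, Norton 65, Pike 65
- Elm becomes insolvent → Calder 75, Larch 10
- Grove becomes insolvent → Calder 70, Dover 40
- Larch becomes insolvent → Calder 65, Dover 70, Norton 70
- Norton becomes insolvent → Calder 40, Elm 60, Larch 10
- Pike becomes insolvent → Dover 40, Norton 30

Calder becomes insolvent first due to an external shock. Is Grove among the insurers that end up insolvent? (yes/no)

Round 1 — Calder becomes insolvent (initial).
  Dover: +85 → 85 ≥ 40
  Elm: +55 → 55 < 70
  Grove: +20 → 20 < 50
Round 2 — Dover becomes insolvent.
  Grove: +55 → 75 ≥ 50
  Norton: +65 → 65 ≥ 60
  Pike: +65 → 65 ≥ 40
Round 3 — Grove, Norton, Pike become insolvent.
  Elm: +60 → 115 ≥ 70
  Larch: +10 → 10 < 40
Round 4 — Elm becomes insolvent.
  Larch: +10 → 20 < 40
No further insolvencies.

yes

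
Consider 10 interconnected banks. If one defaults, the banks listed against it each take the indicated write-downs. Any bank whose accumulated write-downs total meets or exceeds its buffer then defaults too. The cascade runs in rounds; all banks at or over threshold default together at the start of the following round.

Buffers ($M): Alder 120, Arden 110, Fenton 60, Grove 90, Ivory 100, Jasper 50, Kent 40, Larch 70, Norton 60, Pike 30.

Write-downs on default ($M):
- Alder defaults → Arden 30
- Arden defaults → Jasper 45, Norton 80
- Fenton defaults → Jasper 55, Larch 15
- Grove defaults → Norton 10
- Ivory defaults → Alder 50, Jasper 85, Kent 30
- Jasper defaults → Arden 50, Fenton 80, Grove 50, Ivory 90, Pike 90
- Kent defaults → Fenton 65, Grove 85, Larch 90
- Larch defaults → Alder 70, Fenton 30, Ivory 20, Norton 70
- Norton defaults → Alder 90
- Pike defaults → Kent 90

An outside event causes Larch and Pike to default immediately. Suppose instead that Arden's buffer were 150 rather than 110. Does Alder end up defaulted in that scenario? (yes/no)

yes

With Arden's buffer at 150:
Round 1 — Larch, Pike default (initial).
  Alder: +70 → 70 < 120
  Fenton: +30 → 30 < 60
  Ivory: +20 → 20 < 100
  Kent: +90 → 90 ≥ 40
  Norton: +70 → 70 ≥ 60
Round 2 — Kent, Norton default.
  Alder: +90 → 160 ≥ 120
  Fenton: +65 → 95 ≥ 60
  Grove: +85 → 85 < 90
Round 3 — Alder, Fenton default.
  Arden: +30 → 30 < 150
  Jasper: +55 → 55 ≥ 50
Round 4 — Jasper defaults.
  Arden: +50 → 80 < 150
  Grove: +50 → 135 ≥ 90
  Ivory: +90 → 110 ≥ 100
Round 5 — Grove, Ivory default.
No further defaults.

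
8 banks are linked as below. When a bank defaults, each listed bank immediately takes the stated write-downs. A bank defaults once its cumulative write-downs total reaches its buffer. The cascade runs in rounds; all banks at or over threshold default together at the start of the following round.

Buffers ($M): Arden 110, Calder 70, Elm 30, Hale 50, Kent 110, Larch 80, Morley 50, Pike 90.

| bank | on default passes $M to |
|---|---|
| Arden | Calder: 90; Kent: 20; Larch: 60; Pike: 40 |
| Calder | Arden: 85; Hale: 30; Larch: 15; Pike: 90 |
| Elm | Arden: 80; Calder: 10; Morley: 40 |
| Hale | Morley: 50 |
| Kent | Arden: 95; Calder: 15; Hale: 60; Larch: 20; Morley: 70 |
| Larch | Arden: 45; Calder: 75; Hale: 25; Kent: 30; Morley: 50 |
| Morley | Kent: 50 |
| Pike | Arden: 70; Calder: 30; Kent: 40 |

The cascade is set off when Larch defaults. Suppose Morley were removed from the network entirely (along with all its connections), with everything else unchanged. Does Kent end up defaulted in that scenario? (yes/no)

no

With Morley removed:
Round 1 — Larch defaults (initial).
  Arden: +45 → 45 < 110
  Calder: +75 → 75 ≥ 70
  Hale: +25 → 25 < 50
  Kent: +30 → 30 < 110
Round 2 — Calder defaults.
  Arden: +85 → 130 ≥ 110
  Hale: +30 → 55 ≥ 50
  Pike: +90 → 90 ≥ 90
Round 3 — Arden, Hale, Pike default.
  Kent: +20+40 → 90 < 110
No further defaults.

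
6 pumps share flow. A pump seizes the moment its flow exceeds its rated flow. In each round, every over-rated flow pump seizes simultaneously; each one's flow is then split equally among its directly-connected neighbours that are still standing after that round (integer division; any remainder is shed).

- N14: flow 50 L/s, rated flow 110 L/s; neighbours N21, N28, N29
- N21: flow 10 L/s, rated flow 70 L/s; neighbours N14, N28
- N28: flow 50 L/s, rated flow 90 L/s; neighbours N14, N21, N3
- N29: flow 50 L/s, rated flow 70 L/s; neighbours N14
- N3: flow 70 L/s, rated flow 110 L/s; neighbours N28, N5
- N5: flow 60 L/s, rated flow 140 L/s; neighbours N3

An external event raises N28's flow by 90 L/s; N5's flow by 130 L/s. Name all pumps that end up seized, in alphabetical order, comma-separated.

Round 1 — N28 at 140 > 90; N5 at 190 > 140. N28, N5 seize.
  N28 sheds 140 L/s to N14, N21, N3: 46 each (2 lost).
    N14: 50+46 = 96 ≤ 110
    N21: 10+46 = 56 ≤ 70
    N3: 70+46 = 116 > 110
  N5 sheds 190 L/s to N3: 190 each.
    N3: 116+190 = 306 > 110
Round 2 — N3 seizes.
  N3 sheds 306 L/s: no online neighbours, lost.
No further seizures.

N28, N3, N5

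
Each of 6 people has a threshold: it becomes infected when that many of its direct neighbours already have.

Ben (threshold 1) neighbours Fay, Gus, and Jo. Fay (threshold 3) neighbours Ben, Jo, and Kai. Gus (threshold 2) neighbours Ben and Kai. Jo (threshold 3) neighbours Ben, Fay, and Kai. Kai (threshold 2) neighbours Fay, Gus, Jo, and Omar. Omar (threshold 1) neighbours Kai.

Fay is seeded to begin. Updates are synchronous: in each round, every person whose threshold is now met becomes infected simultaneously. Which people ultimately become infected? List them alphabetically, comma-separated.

Round 1 — Fay becomes infected (initial).
Round 2 — checking thresholds:
  Ben: 1 of 3 neighbours ≥ 1, becomes infected.
  Jo: 1 of 3 neighbours < 3, not yet.
  Kai: 1 of 4 neighbours < 2, not yet.
Round 3 — no new infections; cascade stops.

Ben, Fay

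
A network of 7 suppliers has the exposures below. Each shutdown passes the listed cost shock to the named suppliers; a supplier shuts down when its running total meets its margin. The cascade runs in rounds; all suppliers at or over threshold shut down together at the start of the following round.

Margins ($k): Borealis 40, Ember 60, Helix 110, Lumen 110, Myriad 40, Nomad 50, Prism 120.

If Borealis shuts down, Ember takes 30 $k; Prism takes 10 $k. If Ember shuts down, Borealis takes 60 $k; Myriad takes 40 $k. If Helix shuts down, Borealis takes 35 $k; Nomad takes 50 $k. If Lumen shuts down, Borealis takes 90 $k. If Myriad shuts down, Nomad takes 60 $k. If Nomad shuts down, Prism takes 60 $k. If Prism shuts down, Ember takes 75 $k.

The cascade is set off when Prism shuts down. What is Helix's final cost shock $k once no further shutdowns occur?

Round 1 — Prism shuts down (initial).
  Ember: +75 → 75 ≥ 60
Round 2 — Ember shuts down.
  Borealis: +60 → 60 ≥ 40
  Myriad: +40 → 40 ≥ 40
Round 3 — Borealis, Myriad shut down.
  Nomad: +60 → 60 ≥ 50
Round 4 — Nomad shuts down.
No further shutdowns.

0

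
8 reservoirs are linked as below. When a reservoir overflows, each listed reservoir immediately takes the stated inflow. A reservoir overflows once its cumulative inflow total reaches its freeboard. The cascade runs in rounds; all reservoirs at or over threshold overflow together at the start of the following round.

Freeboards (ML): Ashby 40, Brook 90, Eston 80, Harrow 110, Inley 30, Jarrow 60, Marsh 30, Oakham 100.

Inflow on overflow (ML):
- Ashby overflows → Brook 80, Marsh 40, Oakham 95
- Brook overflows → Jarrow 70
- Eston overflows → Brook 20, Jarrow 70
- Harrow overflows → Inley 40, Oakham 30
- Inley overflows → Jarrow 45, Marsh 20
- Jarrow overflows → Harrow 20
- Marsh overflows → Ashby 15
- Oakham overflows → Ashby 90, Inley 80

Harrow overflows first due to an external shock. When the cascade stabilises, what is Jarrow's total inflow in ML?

45

Round 1 — Harrow overflows (initial).
  Inley: +40 → 40 ≥ 30
  Oakham: +30 → 30 < 100
Round 2 — Inley overflows.
  Jarrow: +45 → 45 < 60
  Marsh: +20 → 20 < 30
No further overflows.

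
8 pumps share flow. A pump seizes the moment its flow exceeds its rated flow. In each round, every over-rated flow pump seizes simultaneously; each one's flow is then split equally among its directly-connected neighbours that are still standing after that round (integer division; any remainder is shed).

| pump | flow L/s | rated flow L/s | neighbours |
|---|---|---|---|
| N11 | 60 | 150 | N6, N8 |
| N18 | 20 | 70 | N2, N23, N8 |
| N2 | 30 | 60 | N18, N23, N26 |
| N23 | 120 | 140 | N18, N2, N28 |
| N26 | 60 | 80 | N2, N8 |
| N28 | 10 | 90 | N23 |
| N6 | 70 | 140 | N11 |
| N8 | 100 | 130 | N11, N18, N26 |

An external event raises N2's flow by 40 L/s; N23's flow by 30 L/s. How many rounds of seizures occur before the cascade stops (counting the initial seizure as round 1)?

5

Round 1 — N2 at 70 > 60; N23 at 150 > 140. N2, N23 seize.
  N2 sheds 70 L/s to N18, N26: 35 each.
    N18: 20+35 = 55 ≤ 70
    N26: 60+35 = 95 > 80
  N23 sheds 150 L/s to N18, N28: 75 each.
    N18: 55+75 = 130 > 70
    N28: 10+75 = 85 ≤ 90
Round 2 — N18, N26 seize.
  N18 sheds 130 L/s to N8: 130 each.
    N8: 100+130 = 230 > 130
  N26 sheds 95 L/s to N8: 95 each.
    N8: 230+95 = 325 > 130
Round 3 — N8 seizes.
  N8 sheds 325 L/s to N11: 325 each.
    N11: 60+325 = 385 > 150
Round 4 — N11 seizes.
  N11 sheds 385 L/s to N6: 385 each.
    N6: 70+385 = 455 > 140
Round 5 — N6 seizes.
  N6 sheds 455 L/s: no online neighbours, lost.
No further seizures.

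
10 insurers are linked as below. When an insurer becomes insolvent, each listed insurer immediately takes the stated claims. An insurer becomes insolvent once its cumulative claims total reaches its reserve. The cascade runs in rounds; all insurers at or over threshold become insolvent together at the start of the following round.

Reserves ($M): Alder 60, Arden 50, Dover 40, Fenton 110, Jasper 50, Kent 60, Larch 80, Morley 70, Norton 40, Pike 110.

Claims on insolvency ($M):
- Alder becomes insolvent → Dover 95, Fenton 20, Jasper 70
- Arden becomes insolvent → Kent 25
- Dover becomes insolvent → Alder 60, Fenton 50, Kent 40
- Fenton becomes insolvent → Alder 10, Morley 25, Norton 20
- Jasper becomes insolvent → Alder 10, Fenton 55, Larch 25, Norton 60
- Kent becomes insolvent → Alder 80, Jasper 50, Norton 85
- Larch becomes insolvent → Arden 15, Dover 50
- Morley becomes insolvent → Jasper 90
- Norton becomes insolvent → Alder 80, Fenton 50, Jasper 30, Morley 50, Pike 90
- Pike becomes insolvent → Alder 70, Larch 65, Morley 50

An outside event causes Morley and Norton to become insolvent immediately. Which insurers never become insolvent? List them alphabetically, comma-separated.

Arden, Kent, Larch, Pike

Round 1 — Morley, Norton become insolvent (initial).
  Alder: +80 → 80 ≥ 60
  Fenton: +50 → 50 < 110
  Jasper: +90+30 → 120 ≥ 50
  Pike: +90 → 90 < 110
Round 2 — Alder, Jasper become insolvent.
  Dover: +95 → 95 ≥ 40
  Fenton: +20+55 → 125 ≥ 110
  Larch: +25 → 25 < 80
Round 3 — Dover, Fenton become insolvent.
  Kent: +40 → 40 < 60
No further insolvencies.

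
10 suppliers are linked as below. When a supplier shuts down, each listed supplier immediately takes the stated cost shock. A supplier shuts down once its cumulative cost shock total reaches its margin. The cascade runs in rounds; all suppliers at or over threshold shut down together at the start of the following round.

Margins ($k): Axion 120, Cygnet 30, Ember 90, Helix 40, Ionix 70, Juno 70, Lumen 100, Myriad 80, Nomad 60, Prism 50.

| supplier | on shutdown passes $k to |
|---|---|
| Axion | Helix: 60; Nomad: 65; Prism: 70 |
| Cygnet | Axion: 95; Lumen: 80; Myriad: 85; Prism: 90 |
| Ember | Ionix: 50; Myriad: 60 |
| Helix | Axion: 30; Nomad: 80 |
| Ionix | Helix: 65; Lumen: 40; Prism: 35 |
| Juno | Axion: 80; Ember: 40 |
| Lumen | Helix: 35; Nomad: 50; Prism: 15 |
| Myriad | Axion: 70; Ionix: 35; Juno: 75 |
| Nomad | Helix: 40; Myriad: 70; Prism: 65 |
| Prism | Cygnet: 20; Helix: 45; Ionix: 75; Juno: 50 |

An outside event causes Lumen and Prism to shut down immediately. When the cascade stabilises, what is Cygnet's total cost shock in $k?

Round 1 — Lumen, Prism shut down (initial).
  Cygnet: +20 → 20 < 30
  Helix: +35+45 → 80 ≥ 40
  Ionix: +75 → 75 ≥ 70
  Juno: +50 → 50 < 70
  Nomad: +50 → 50 < 60
Round 2 — Helix, Ionix shut down.
  Axion: +30 → 30 < 120
  Nomad: +80 → 130 ≥ 60
Round 3 — Nomad shuts down.
  Myriad: +70 → 70 < 80
No further shutdowns.

20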